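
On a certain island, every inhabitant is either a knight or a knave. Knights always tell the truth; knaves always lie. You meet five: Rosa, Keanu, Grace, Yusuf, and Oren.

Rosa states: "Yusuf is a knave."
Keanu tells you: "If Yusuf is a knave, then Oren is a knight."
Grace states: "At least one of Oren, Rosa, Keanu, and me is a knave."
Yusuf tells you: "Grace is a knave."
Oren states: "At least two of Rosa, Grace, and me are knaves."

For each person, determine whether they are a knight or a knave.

Consider Rosa. Suppose Rosa is a knave.
Then no assignment of the remaining roles makes every statement match its speaker's type — contradiction.
So Rosa is a knight.
Consider Keanu. Suppose Keanu is a knight.
Then no assignment of the remaining roles makes every statement match its speaker's type — contradiction.
So Keanu is a knave.
With that fixed, Grace's statement is true, so Grace is a knight.
With that fixed, Yusuf's statement is false, so Yusuf is a knave.
With that fixed, Oren's statement is false, so Oren is a knave.

Rosa: knight, Keanu: knave, Grace: knight, Yusuf: knave, Oren: knave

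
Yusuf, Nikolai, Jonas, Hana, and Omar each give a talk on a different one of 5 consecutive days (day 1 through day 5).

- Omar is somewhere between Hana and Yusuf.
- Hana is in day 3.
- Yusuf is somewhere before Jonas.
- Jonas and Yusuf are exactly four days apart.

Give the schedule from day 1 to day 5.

Yusuf, Omar, Hana, Nikolai, Jonas

From clue 1: Omar is in {2,3,4}.
From clues 1–2: Hana → day 3.
From clues 1–3: Yusuf → day 1, Omar → day 2.
From clues 1–4: Nikolai → day 4, Jonas → day 5.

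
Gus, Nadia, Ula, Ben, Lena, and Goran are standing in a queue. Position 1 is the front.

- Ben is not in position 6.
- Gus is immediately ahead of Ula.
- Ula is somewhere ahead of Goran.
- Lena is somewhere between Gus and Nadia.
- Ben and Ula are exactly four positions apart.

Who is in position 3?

Lena

With clues 1–4, Nadia is ruled out for position 3.
With clues 1–5, Ben, Goran, Gus, and Ula are ruled out for position 3.
So position 3 is Lena.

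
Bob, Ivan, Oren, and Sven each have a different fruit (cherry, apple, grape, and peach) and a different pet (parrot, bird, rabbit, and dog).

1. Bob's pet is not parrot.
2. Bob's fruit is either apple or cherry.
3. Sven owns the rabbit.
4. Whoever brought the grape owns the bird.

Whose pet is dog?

Bob

With clues 1–3, Sven is impossible for the one with pet dog.
With clues 1–4, Ivan and Oren are impossible for the one with pet dog.
That leaves Bob.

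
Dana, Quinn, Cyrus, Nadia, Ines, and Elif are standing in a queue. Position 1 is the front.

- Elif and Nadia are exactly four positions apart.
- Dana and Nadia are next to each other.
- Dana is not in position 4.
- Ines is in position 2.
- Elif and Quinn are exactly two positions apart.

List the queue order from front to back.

From clue 1: Nadia is in {1,2,5,6}.
From clues 1–4: Elif → position 1, Ines → position 2, Nadia → position 5, Dana → position 6.
From clues 1–5: Quinn → position 3, Cyrus → position 4.

Elif, Ines, Quinn, Cyrus, Nadia, Dana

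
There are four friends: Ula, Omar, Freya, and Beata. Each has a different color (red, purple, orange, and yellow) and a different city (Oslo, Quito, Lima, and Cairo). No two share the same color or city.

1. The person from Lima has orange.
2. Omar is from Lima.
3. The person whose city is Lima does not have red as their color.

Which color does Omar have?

orange

With clues 1–2, purple, red, and yellow are impossible for Omar's color.
That leaves orange.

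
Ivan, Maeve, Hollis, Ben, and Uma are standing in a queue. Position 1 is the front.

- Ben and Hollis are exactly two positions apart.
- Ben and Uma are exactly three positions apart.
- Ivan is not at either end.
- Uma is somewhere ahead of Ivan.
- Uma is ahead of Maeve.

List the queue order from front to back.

Uma, Hollis, Ivan, Ben, Maeve

From clues 1–2: Hollis is in {2,3,4}.
From clues 1–3: Maeve is in {1,5}.
From clues 1–4: Ivan is in {3,4}.
From clues 1–5: Uma → position 1, Hollis → position 2, Ivan → position 3, Ben → position 4, Maeve → position 5.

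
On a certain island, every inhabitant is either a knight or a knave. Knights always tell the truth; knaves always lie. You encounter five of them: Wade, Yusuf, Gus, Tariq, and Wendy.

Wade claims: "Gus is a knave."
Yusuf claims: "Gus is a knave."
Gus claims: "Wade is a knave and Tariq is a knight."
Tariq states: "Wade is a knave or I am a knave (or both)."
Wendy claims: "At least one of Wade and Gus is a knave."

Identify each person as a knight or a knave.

Wade: knave, Yusuf: knave, Gus: knight, Tariq: knight, Wendy: knight

Consider Wade. Suppose Wade is a knight.
Then whichever role Tariq has, Tariq's statement has the wrong truth value — contradiction.
So Wade is a knave.
With that fixed, Tariq's statement is true, so Tariq is a knight.
With that fixed, Wendy's statement is true, so Wendy is a knight.
With that fixed, Gus's statement is true, so Gus is a knight.
With that fixed, Yusuf's statement is false, so Yusuf is a knave.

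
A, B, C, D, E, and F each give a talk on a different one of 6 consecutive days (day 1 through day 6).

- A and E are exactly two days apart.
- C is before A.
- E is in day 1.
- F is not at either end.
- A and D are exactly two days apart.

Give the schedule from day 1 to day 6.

From clues 1–2: A is in {2,3,4,5,6}.
From clues 1–3: E → day 1, C → day 2, A → day 3.
From clues 1–4: F is in {4,5}.
From clues 1–5: F → day 4, D → day 5, B → day 6.

E, C, A, F, D, B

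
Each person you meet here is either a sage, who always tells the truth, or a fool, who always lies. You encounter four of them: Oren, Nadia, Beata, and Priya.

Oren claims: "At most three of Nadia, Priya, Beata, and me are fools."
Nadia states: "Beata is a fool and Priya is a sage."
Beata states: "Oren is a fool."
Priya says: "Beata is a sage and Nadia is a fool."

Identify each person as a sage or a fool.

Consider Oren. Suppose Oren is a fool.
Then no assignment of the remaining roles makes every statement match its speaker's type — contradiction.
So Oren is a sage.
With that fixed, Beata's statement is false, so Beata is a fool.
With that fixed, Priya's statement is false, so Priya is a fool.
With that fixed, Nadia's statement is false, so Nadia is a fool.

Oren: sage, Nadia: fool, Beata: fool, Priya: fool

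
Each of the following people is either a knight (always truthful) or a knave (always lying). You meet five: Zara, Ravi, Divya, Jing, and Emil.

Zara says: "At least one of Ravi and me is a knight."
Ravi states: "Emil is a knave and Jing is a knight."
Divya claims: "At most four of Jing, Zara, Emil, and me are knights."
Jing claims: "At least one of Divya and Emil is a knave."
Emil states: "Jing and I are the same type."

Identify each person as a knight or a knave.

Regardless of anyone's role, Divya's statement is true, so Divya is a knight.
Consider Zara. Suppose Zara is a knave.
Then no assignment of the remaining roles makes every statement match its speaker's type — contradiction.
So Zara is a knight.
Consider Ravi. Suppose Ravi is a knave.
Then no assignment of the remaining roles makes every statement match its speaker's type — contradiction.
So Ravi is a knight.
Consider Jing. Suppose Jing is a knave.
Then Ravi's statement comes out false, contradicting Ravi being a knight.
So Jing is a knight.
Consider Emil. Suppose Emil is a knight.
Then Ravi's statement comes out false, contradicting Ravi being a knight.
So Emil is a knave.

Zara: knight, Ravi: knight, Divya: knight, Jing: knight, Emil: knave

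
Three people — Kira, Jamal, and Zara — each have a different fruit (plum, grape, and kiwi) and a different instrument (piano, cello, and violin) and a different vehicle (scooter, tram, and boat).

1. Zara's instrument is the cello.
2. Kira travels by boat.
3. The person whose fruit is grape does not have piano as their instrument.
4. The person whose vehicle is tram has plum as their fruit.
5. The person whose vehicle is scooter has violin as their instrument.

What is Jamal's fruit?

With clues 1–5, kiwi and plum are impossible for Jamal's fruit.
That leaves grape.

grape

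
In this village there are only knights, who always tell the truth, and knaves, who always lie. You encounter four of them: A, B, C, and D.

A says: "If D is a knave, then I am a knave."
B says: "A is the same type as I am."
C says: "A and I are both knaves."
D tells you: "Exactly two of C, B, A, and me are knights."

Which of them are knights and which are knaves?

A: knight, B: knave, C: knave, D: knight

Consider A. Suppose A is a knave.
Then A's own statement would have to be false, but it can't be — contradiction.
So A is a knight.
With that fixed, C's statement is false, so C is a knave.
Consider B. Suppose B is a knight.
Then whichever role D has, D's statement has the wrong truth value — contradiction.
So B is a knave.
Consider D. Suppose D is a knave.
Then A's statement comes out false, contradicting A being a knight.
So D is a knight.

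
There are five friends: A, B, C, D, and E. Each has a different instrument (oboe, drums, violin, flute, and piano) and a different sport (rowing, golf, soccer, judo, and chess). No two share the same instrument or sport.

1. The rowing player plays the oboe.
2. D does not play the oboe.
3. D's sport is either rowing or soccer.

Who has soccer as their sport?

With clues 1–3, A, B, C, and E are impossible for the one with sport soccer.
That leaves D.

D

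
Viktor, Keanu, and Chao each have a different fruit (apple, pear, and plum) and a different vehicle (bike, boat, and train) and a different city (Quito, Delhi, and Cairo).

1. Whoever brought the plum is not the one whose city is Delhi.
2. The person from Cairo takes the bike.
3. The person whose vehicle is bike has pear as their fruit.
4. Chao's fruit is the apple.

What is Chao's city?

With clues 1–4, Cairo and Quito are impossible for Chao's city.
That leaves Delhi.

Delhi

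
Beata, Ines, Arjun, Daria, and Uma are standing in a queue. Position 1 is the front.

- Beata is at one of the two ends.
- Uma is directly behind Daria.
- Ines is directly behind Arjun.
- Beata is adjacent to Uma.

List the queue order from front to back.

Arjun, Ines, Daria, Uma, Beata

From clue 1: Beata is in {1,5}.
From clues 1–4: Arjun → position 1, Ines → position 2, Daria → position 3, Uma → position 4, Beata → position 5.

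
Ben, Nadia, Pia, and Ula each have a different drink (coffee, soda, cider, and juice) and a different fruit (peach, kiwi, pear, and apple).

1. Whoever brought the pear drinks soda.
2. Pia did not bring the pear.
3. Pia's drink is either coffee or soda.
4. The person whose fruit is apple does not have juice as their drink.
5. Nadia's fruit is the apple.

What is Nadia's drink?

With clues 1–3, coffee is impossible for Nadia's drink.
With clues 1–5, juice and soda are impossible for Nadia's drink.
That leaves cider.

cider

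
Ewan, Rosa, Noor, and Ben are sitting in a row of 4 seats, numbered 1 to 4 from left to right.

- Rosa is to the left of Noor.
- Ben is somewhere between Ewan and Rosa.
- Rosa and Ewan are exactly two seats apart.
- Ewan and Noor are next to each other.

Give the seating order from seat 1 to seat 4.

From clue 1: Rosa is in {1,2,3}.
From clues 1–2: Rosa is in {1,3}.
From clues 1–3: Ben → seat 2, Noor → seat 4.
From clues 1–4: Rosa → seat 1, Ewan → seat 3.

Rosa, Ben, Ewan, Noor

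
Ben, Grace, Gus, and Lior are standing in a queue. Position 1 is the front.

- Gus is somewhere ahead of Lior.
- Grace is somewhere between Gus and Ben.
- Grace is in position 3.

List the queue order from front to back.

From clue 1: Gus is in {1,2,3}.
From clues 1–2: Grace is in {2,3}.
From clues 1–3: Gus → position 1, Lior → position 2, Grace → position 3, Ben → position 4.

Gus, Lior, Grace, Ben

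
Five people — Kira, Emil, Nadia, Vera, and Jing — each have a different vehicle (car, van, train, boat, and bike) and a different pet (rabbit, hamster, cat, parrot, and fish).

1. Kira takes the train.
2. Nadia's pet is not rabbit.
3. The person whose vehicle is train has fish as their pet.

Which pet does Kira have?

With clues 1–3, cat, hamster, parrot, and rabbit are impossible for Kira's pet.
That leaves fish.

fish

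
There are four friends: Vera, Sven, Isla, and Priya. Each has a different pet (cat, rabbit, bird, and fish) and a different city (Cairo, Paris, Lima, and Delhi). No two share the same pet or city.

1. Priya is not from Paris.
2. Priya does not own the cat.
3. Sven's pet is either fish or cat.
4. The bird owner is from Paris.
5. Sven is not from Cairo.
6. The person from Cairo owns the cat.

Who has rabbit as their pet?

Priya

With clues 1–3, Sven is impossible for the one with pet rabbit.
With clues 1–6, Isla and Vera are impossible for the one with pet rabbit.
That leaves Priya.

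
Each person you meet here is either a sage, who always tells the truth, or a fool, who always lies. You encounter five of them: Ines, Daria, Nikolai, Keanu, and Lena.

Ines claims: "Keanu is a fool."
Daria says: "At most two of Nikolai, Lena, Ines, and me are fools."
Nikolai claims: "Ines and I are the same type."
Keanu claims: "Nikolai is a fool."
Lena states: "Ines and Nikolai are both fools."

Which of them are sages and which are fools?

Ines: sage, Daria: sage, Nikolai: sage, Keanu: fool, Lena: fool

Consider Ines. Suppose Ines is a fool.
Then whichever role Nikolai has, Nikolai's statement has the wrong truth value — contradiction.
So Ines is a sage.
With that fixed, Lena's statement is false, so Lena is a fool.
Consider Daria. Suppose Daria is a fool.
Then no assignment of the remaining roles makes every statement match its speaker's type — contradiction.
So Daria is a sage.
Consider Nikolai. Suppose Nikolai is a fool.
Then no assignment of the remaining roles makes every statement match its speaker's type — contradiction.
So Nikolai is a sage.
With that fixed, Keanu's statement is false, so Keanu is a fool.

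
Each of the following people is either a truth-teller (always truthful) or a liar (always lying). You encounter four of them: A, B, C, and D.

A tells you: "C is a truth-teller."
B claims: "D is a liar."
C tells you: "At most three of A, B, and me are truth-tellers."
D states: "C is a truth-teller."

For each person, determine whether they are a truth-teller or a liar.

A: truth-teller, B: liar, C: truth-teller, D: truth-teller

Regardless of anyone's role, C's statement is true, so C is a truth-teller.
With that fixed, D's statement is true, so D is a truth-teller.
With that fixed, A's statement is true, so A is a truth-teller.
With that fixed, B's statement is false, so B is a liar.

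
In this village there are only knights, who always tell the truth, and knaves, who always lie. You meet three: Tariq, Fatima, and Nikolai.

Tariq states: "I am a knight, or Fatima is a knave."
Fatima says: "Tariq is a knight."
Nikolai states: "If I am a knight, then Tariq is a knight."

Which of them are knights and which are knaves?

Consider Tariq. Suppose Tariq is a knave.
Then whichever role Nikolai has, Nikolai's statement has the wrong truth value — contradiction.
So Tariq is a knight.
With that fixed, Fatima's statement is true, so Fatima is a knight.
With that fixed, Nikolai's statement is true, so Nikolai is a knight.

Tariq: knight, Fatima: knight, Nikolai: knight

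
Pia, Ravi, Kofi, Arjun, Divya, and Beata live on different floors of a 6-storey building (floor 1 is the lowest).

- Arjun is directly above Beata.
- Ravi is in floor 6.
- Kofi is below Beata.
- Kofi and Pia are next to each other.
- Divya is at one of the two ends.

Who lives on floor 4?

With clues 1–2, Ravi is ruled out for floor 4.
With clues 1–3, Kofi is ruled out for floor 4.
With clues 1–4, Divya and Pia are ruled out for floor 4.
With clues 1–5, Arjun is ruled out for floor 4.
So floor 4 is Beata.

Beata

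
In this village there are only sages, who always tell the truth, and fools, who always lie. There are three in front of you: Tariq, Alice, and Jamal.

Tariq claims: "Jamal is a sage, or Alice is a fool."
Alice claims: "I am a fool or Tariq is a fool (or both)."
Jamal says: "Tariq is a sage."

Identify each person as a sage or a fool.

Consider Tariq. Suppose Tariq is a sage.
Then whichever role Alice has, Alice's statement has the wrong truth value — contradiction.
So Tariq is a fool.
With that fixed, Alice's statement is true, so Alice is a sage.
With that fixed, Jamal's statement is false, so Jamal is a fool.

Tariq: fool, Alice: sage, Jamal: fool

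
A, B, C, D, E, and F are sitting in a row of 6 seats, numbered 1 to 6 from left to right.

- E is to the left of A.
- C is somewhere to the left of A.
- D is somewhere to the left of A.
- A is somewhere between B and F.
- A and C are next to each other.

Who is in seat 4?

C

With clues 1–4, A is ruled out for seat 4.
With clues 1–5, B, D, E, and F are ruled out for seat 4.
So seat 4 is C.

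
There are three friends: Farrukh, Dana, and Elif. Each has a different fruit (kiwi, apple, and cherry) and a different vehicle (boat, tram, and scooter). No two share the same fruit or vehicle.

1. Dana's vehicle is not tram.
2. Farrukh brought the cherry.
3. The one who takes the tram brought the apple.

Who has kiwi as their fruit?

With clues 1–2, Farrukh is impossible for the one with fruit kiwi.
With clues 1–3, Elif is impossible for the one with fruit kiwi.
That leaves Dana.

Dana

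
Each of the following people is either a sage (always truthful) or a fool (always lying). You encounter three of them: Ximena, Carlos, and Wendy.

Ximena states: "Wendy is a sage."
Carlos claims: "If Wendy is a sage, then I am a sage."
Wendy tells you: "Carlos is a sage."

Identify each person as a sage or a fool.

Ximena: sage, Carlos: sage, Wendy: sage

Consider Ximena. Suppose Ximena is a fool.
Then no assignment of the remaining roles makes every statement match its speaker's type — contradiction.
So Ximena is a sage.
Consider Carlos. Suppose Carlos is a fool.
Then no assignment of the remaining roles makes every statement match its speaker's type — contradiction.
So Carlos is a sage.
With that fixed, Wendy's statement is true, so Wendy is a sage.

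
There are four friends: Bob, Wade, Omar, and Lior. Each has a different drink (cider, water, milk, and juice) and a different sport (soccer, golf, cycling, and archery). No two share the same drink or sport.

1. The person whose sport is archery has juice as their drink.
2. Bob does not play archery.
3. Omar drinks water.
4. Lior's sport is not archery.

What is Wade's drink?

juice

With clues 1–3, water is impossible for Wade's drink.
With clues 1–4, cider and milk are impossible for Wade's drink.
That leaves juice.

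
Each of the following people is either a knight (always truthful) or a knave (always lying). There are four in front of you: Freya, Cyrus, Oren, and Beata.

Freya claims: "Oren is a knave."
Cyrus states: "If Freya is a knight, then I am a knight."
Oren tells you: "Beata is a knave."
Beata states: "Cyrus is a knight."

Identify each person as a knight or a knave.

Freya: knight, Cyrus: knight, Oren: knave, Beata: knight

Consider Freya. Suppose Freya is a knave.
Then no assignment of the remaining roles makes every statement match its speaker's type — contradiction.
So Freya is a knight.
Consider Cyrus. Suppose Cyrus is a knave.
Then no assignment of the remaining roles makes every statement match its speaker's type — contradiction.
So Cyrus is a knight.
With that fixed, Beata's statement is true, so Beata is a knight.
With that fixed, Oren's statement is false, so Oren is a knave.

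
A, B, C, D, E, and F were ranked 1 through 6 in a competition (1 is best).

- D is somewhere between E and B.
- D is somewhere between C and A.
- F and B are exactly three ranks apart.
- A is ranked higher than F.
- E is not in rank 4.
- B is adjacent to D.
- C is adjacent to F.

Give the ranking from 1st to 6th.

A, B, D, C, F, E

From clue 1: D is in {2,3,4,5}.
From clues 1–2: D is in {3,4}.
From clues 1–6: A is in {1,4}.
From clues 1–7: A → rank 1, B → rank 2, D → rank 3, C → rank 4, F → rank 5, E → rank 6.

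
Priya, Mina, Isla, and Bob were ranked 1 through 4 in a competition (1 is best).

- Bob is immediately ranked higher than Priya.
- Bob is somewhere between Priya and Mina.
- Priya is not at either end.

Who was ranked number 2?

Bob

With clues 1–2, Priya is ruled out for rank 2.
With clues 1–3, Isla and Mina are ruled out for rank 2.
So rank 2 is Bob.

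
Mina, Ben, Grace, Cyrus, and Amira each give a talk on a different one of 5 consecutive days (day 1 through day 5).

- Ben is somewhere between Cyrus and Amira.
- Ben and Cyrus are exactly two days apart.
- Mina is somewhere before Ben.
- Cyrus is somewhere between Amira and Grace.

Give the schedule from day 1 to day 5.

From clue 1: Ben is in {2,3,4}.
From clues 1–3: Ben is in {3,4}.
From clues 1–4: Grace → day 1, Cyrus → day 2, Mina → day 3, Ben → day 4, Amira → day 5.

Grace, Cyrus, Mina, Ben, Amira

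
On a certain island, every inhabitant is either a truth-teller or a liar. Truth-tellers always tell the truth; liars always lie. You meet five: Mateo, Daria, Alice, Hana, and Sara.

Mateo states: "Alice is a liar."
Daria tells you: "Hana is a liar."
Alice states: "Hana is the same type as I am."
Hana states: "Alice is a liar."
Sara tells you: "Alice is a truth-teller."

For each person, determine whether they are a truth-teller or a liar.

Consider Mateo. Suppose Mateo is a liar.
Then no assignment of the remaining roles makes every statement match its speaker's type — contradiction.
So Mateo is a truth-teller.
Consider Daria. Suppose Daria is a truth-teller.
Then no assignment of the remaining roles makes every statement match its speaker's type — contradiction.
So Daria is a liar.
Consider Alice. Suppose Alice is a truth-teller.
Then Mateo's statement comes out false, contradicting Mateo being a truth-teller.
So Alice is a liar.
With that fixed, Hana's statement is true, so Hana is a truth-teller.
With that fixed, Sara's statement is false, so Sara is a liar.

Mateo: truth-teller, Daria: liar, Alice: liar, Hana: truth-teller, Sara: liar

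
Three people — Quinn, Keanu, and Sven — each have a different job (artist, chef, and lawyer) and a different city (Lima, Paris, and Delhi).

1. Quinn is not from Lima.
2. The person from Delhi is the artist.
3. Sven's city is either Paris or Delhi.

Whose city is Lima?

Keanu

Clue 1 rules out Quinn for the one with city Lima.
With clues 1–3, Sven is impossible for the one with city Lima.
That leaves Keanu.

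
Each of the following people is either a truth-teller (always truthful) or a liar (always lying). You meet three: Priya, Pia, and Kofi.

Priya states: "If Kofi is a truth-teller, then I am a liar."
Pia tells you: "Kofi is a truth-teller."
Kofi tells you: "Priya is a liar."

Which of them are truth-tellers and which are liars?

Priya: truth-teller, Pia: liar, Kofi: liar

Consider Priya. Suppose Priya is a liar.
Then Priya's own statement would have to be false, but it can't be — contradiction.
So Priya is a truth-teller.
With that fixed, Kofi's statement is false, so Kofi is a liar.
With that fixed, Pia's statement is false, so Pia is a liar.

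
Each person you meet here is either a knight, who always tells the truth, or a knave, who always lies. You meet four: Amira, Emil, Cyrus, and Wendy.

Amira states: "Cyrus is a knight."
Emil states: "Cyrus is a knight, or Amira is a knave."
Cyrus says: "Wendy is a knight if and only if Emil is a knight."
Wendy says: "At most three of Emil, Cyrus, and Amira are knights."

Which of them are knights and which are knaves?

Regardless of anyone's role, Wendy's statement is true, so Wendy is a knight.
Consider Amira. Suppose Amira is a knave.
Then no assignment of the remaining roles makes every statement match its speaker's type — contradiction.
So Amira is a knight.
Consider Emil. Suppose Emil is a knave.
Then no assignment of the remaining roles makes every statement match its speaker's type — contradiction.
So Emil is a knight.
With that fixed, Cyrus's statement is true, so Cyrus is a knight.

Amira: knight, Emil: knight, Cyrus: knight, Wendy: knight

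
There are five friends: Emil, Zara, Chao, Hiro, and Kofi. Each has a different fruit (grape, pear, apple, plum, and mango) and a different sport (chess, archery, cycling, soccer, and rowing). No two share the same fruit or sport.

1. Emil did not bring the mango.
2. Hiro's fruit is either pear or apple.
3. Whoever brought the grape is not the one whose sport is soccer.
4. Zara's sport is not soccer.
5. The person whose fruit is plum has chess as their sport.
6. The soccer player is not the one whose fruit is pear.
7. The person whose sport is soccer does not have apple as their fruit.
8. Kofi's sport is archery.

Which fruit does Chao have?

mango

With clues 1–8, apple, grape, pear, and plum are impossible for Chao's fruit.
That leaves mango.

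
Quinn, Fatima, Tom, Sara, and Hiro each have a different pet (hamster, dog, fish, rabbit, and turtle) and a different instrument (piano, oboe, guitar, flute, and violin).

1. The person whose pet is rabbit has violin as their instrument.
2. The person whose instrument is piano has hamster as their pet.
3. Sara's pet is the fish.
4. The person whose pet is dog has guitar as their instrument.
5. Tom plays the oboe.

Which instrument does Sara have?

With clues 1–3, piano and violin are impossible for Sara's instrument.
With clues 1–4, guitar is impossible for Sara's instrument.
With clues 1–5, oboe is impossible for Sara's instrument.
That leaves flute.

flute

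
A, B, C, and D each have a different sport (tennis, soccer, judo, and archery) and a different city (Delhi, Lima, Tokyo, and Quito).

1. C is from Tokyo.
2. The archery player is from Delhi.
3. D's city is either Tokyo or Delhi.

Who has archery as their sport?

With clues 1–2, C is impossible for the one with sport archery.
With clues 1–3, A and B are impossible for the one with sport archery.
That leaves D.

D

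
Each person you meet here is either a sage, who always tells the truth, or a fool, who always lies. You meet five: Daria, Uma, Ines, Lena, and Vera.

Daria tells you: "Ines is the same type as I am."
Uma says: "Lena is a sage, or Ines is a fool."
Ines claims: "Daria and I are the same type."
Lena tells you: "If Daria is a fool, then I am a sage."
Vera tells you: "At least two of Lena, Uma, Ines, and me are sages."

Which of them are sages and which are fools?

Consider Daria. Suppose Daria is a fool.
Then whichever role Ines has, Ines's statement has the wrong truth value — contradiction.
So Daria is a sage.
With that fixed, Lena's statement is true, so Lena is a sage.
With that fixed, Uma's statement is true, so Uma is a sage.
With that fixed, Vera's statement is true, so Vera is a sage.
Consider Ines. Suppose Ines is a fool.
Then Daria's statement comes out false, contradicting Daria being a sage.
So Ines is a sage.

Daria: sage, Uma: sage, Ines: sage, Lena: sage, Vera: sage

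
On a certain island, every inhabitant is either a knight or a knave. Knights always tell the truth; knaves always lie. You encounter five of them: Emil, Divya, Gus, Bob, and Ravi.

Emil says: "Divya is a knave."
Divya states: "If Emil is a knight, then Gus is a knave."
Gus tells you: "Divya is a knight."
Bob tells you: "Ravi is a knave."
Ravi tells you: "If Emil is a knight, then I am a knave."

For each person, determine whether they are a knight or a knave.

Consider Emil. Suppose Emil is a knight.
Then whichever role Ravi has, Ravi's statement has the wrong truth value — contradiction.
So Emil is a knave.
With that fixed, Divya's statement is true, so Divya is a knight.
With that fixed, Gus's statement is true, so Gus is a knight.
With that fixed, Ravi's statement is true, so Ravi is a knight.
With that fixed, Bob's statement is false, so Bob is a knave.

Emil: knave, Divya: knight, Gus: knight, Bob: knave, Ravi: knight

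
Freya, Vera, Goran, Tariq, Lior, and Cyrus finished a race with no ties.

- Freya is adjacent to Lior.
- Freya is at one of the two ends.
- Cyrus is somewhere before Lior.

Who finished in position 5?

Lior

With clues 1–2, Freya is ruled out for place 5.
With clues 1–3, Cyrus, Goran, Tariq, and Vera are ruled out for place 5.
So place 5 is Lior.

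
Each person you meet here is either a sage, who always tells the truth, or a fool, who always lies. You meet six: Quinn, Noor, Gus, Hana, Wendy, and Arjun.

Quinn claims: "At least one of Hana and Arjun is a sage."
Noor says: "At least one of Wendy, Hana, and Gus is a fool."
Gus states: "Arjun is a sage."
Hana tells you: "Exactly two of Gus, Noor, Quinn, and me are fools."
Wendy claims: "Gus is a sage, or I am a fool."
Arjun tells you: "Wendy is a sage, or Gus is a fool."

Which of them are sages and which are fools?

Consider Quinn. Suppose Quinn is a fool.
Then no assignment of the remaining roles makes every statement match its speaker's type — contradiction.
So Quinn is a sage.
Consider Noor. Suppose Noor is a fool.
Then no assignment of the remaining roles makes every statement match its speaker's type — contradiction.
So Noor is a sage.
Consider Gus. Suppose Gus is a fool.
Then whichever role Hana has, Hana's statement has the wrong truth value — contradiction.
So Gus is a sage.
With that fixed, Hana's statement is false, so Hana is a fool.
With that fixed, Wendy's statement is true, so Wendy is a sage.
With that fixed, Arjun's statement is true, so Arjun is a sage.

Quinn: sage, Noor: sage, Gus: sage, Hana: fool, Wendy: sage, Arjun: sage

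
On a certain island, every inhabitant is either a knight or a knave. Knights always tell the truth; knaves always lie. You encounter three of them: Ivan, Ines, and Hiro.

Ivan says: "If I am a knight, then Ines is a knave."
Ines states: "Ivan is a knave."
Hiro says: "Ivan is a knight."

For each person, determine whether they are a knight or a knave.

Consider Ivan. Suppose Ivan is a knave.
Then Ivan's own statement would have to be false, but it can't be — contradiction.
So Ivan is a knight.
With that fixed, Ines's statement is false, so Ines is a knave.
With that fixed, Hiro's statement is true, so Hiro is a knight.

Ivan: knight, Ines: knave, Hiro: knight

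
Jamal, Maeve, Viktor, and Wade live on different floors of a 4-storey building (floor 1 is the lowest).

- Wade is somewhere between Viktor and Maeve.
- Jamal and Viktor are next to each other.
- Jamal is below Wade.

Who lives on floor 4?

Maeve

With clue 1, Wade is ruled out for floor 4.
With clues 1–3, Jamal and Viktor are ruled out for floor 4.
So floor 4 is Maeve.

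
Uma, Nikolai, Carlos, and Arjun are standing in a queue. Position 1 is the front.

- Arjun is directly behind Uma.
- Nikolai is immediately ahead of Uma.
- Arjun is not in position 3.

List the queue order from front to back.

Carlos, Nikolai, Uma, Arjun

From clue 1: Uma is in {1,2,3}.
From clues 1–2: Uma is in {2,3}.
From clues 1–3: Carlos → position 1, Nikolai → position 2, Uma → position 3, Arjun → position 4.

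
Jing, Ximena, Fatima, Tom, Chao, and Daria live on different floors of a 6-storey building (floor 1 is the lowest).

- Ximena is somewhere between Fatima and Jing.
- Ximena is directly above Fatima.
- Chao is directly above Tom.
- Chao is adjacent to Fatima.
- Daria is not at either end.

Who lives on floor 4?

Ximena

With clues 1–4, Chao, Daria, Jing, and Tom are ruled out for floor 4.
With clues 1–5, Fatima is ruled out for floor 4.
So floor 4 is Ximena.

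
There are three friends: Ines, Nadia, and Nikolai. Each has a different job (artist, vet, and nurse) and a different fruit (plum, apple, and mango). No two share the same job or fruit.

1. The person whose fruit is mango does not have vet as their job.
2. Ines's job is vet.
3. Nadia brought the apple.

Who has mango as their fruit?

With clues 1–2, Ines is impossible for the one with fruit mango.
With clues 1–3, Nadia is impossible for the one with fruit mango.
That leaves Nikolai.

Nikolai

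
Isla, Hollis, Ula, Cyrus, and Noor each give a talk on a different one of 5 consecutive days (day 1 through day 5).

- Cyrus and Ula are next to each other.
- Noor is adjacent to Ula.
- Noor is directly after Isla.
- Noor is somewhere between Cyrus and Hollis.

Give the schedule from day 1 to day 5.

Hollis, Isla, Noor, Ula, Cyrus

From clues 1–2: Ula is in {2,3,4}.
From clues 1–3: Isla is in {1,2}.
From clues 1–4: Hollis → day 1, Isla → day 2, Noor → day 3, Ula → day 4, Cyrus → day 5.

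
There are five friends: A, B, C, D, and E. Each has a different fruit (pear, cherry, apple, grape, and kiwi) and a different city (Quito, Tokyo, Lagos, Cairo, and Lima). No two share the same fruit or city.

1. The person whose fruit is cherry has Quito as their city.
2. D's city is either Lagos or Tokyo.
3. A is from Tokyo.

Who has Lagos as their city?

With clues 1–3, A, B, C, and E are impossible for the one with city Lagos.
That leaves D.

D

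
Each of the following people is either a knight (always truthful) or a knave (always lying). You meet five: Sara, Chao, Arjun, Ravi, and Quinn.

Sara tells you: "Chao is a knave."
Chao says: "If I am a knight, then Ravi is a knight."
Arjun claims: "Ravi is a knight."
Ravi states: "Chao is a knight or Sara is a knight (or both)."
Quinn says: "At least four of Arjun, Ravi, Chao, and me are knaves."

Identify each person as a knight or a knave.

Consider Sara. Suppose Sara is a knight.
Then no assignment of the remaining roles makes every statement match its speaker's type — contradiction.
So Sara is a knave.
Consider Chao. Suppose Chao is a knave.
Then Sara's statement comes out true, contradicting Sara being a knave.
So Chao is a knight.
With that fixed, Ravi's statement is true, so Ravi is a knight.
With that fixed, Quinn's statement is false, so Quinn is a knave.
With that fixed, Arjun's statement is true, so Arjun is a knight.

Sara: knave, Chao: knight, Arjun: knight, Ravi: knight, Quinn: knave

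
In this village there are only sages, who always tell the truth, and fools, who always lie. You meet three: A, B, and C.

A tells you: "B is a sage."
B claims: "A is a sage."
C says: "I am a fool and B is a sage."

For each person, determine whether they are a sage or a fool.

Consider A. Suppose A is a sage.
Then no assignment of the remaining roles makes every statement match its speaker's type — contradiction.
So A is a fool.
With that fixed, B's statement is false, so B is a fool.
With that fixed, C's statement is false, so C is a fool.

A: fool, B: fool, C: fool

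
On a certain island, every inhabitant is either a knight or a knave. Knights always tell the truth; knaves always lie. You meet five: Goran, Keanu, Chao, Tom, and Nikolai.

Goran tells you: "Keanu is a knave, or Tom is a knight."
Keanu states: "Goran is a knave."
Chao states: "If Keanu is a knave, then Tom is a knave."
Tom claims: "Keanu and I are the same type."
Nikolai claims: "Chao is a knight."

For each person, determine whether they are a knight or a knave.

Goran: knave, Keanu: knight, Chao: knight, Tom: knave, Nikolai: knight

Consider Goran. Suppose Goran is a knight.
Then no assignment of the remaining roles makes every statement match its speaker's type — contradiction.
So Goran is a knave.
With that fixed, Keanu's statement is true, so Keanu is a knight.
With that fixed, Chao's statement is true, so Chao is a knight.
With that fixed, Nikolai's statement is true, so Nikolai is a knight.
Consider Tom. Suppose Tom is a knight.
Then Goran's statement comes out true, contradicting Goran being a knave.
So Tom is a knave.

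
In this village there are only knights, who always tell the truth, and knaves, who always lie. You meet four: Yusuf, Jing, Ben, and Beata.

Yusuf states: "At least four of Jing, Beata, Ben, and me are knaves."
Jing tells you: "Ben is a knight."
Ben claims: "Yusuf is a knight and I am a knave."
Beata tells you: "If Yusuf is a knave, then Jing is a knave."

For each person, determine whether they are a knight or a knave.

Consider Yusuf. Suppose Yusuf is a knight.
Then Yusuf's own statement would have to be true, but it can't be — contradiction.
So Yusuf is a knave.
With that fixed, Ben's statement is false, so Ben is a knave.
With that fixed, Jing's statement is false, so Jing is a knave.
With that fixed, Beata's statement is true, so Beata is a knight.

Yusuf: knave, Jing: knave, Ben: knave, Beata: knight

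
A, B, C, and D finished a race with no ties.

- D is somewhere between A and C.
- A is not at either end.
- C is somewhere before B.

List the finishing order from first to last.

C, D, A, B

From clue 1: D is in {2,3}.
From clues 1–2: A is in {2,3}.
From clues 1–3: C → place 1, D → place 2, A → place 3, B → place 4.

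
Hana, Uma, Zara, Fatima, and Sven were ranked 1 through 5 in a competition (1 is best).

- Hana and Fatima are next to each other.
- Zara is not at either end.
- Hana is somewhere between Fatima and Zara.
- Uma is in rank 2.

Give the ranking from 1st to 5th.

From clues 1–2: Zara is in {2,3,4}.
From clues 1–3: Hana is in {2,3,4}.
From clues 1–4: Sven → rank 1, Uma → rank 2, Zara → rank 3, Hana → rank 4, Fatima → rank 5.

Sven, Uma, Zara, Hana, Fatima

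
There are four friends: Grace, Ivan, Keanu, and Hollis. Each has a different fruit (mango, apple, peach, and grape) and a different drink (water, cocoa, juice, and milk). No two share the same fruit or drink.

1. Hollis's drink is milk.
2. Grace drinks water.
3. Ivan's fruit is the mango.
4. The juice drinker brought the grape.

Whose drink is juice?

Keanu

Clue 1 rules out Hollis for the one with drink juice.
With clues 1–2, Grace is impossible for the one with drink juice.
With clues 1–4, Ivan is impossible for the one with drink juice.
That leaves Keanu.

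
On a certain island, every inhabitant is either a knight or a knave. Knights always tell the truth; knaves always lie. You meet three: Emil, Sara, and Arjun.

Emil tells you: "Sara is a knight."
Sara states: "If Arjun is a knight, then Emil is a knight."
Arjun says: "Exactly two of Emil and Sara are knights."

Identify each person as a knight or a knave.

Emil: knight, Sara: knight, Arjun: knight

Consider Emil. Suppose Emil is a knave.
Then no assignment of the remaining roles makes every statement match its speaker's type — contradiction.
So Emil is a knight.
With that fixed, Sara's statement is true, so Sara is a knight.
With that fixed, Arjun's statement is true, so Arjun is a knight.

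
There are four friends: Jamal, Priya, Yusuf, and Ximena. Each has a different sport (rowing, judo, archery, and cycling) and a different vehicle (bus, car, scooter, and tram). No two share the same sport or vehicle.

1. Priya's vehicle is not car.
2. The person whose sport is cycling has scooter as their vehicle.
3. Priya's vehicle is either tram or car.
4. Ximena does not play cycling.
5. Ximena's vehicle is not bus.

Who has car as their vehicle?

Clue 1 rules out Priya for the one with vehicle car.
With clues 1–5, Jamal and Yusuf are impossible for the one with vehicle car.
That leaves Ximena.

Ximena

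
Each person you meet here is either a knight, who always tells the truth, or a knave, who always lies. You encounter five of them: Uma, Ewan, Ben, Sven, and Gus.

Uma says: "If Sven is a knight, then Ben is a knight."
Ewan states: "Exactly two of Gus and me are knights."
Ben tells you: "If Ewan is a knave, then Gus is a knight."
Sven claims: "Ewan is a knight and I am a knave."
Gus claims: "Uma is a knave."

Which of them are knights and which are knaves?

Consider Uma. Suppose Uma is a knave.
Then no assignment of the remaining roles makes every statement match its speaker's type — contradiction.
So Uma is a knight.
With that fixed, Gus's statement is false, so Gus is a knave.
With that fixed, Ewan's statement is false, so Ewan is a knave.
With that fixed, Ben's statement is false, so Ben is a knave.
With that fixed, Sven's statement is false, so Sven is a knave.

Uma: knight, Ewan: knave, Ben: knave, Sven: knave, Gus: knave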